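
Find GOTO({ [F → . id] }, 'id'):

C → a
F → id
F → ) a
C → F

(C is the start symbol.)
GOTO(I, 'id') = CLOSURE({ [A → αX.β] : [A → α.Xβ] ∈ I, X = 'id' })

Items with dot before 'id', with the dot advanced:
  [F → . id] → [F → id .]
Closure adds nothing (no advanced item has the dot before a non-terminal).

GOTO = { [F → id .] }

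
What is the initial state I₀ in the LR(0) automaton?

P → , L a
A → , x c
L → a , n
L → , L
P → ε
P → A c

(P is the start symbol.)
{ [A → . , x c], [P → . , L a], [P → . A c], [P → .], [P' → . P] }

First, augment the grammar with P' → P
I₀ = CLOSURE({ [P' → . P] }):
  [P' → . P] has the dot before P: add [P → . , L a], [P → .], [P → . A c]
  [P → . A c] has the dot before A: add [A → . , x c]
No further items can be added.

I₀ = { [A → . , x c], [P → . , L a], [P → . A c], [P → .], [P' → . P] }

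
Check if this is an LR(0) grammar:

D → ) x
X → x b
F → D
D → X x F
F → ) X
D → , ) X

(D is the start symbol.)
No. Shift-reduce conflict between [D → ) x .] and [X → x . b]

Augment with D' → D and build the canonical LR(0) collection (I0 = CLOSURE({[D' → . D]}), then GOTO on every symbol after a dot until no new states appear). It has 16 states:
  I0: { [D → . ) x], [D → . , ) X], [D → . X x F], [D' → . D], [X → . x b] }  — shift
  I1: { [D → ) . x] }  — shift
  I2: { [D → , . ) X] }  — shift
  I3: { [D' → D .] }  — accept
  I4: { [D → X . x F] }  — shift
  I5: { [X → x . b] }  — shift
  I6: { [X → x b .] }  — reduce
  I7: { [D → . ) x], [D → . , ) X], [D → . X x F], [D → X x . F], [F → . ) X], [F → . D], [X → . x b] }  — shift
  I8: { [D → ) . x], [F → ) . X], [X → . x b] }  — shift
  I9: { [F → D .] }  — reduce
  I10: { [D → X x F .] }  — reduce
  I11: { [F → ) X .] }  — reduce
  I12: { [D → ) x .], [X → x . b] }  — shift, reduce
  I13: { [D → , ) . X], [X → . x b] }  — shift
  I14: { [D → , ) X .] }  — reduce
  I15: { [D → ) x .] }  — reduce

Conflict in state I12:
  Shift-reduce conflict between [D → ) x .] and [X → x . b]
So the grammar is NOT LR(0).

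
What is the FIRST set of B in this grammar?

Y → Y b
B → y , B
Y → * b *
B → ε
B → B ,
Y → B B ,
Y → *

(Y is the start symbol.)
{ ',', 'y', ε }

To compute FIRST(B), examine every production with B on the left-hand side, reading each right-hand side left to right until a non-nullable symbol is reached.

From B → y , B:
  - y is a terminal: add 'y' and stop
From B → ε:
  - ε-production, so ε ∈ FIRST(B)
From B → B ,:
  - B is the symbol being defined: contributes nothing new
    B is nullable, so continue to the next symbol
  - ',' is a terminal: add ',' and stop

Collecting: FIRST(B) = { ',', 'y', ε }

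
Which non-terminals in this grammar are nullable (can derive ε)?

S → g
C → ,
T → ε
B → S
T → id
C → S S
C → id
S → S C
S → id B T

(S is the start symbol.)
ε-productions: T → ε
So T is immediately nullable.
No further non-terminal can be added: every production for the remaining non-terminals contains a terminal or a non-nullable non-terminal.
Nullable = { 'T' }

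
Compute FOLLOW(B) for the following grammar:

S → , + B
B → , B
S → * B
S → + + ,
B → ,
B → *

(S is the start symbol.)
{ $ }

To compute FOLLOW(B), find every occurrence of B on a right-hand side N → α B β: add FIRST(β) \ {ε}, and if β is empty or nullable also add FOLLOW(N). Iterate to a fixed point.

In S → , + B: B is at the end, add FOLLOW(S)
In B → , B: B is at the end; this adds FOLLOW(B) to itself — nothing new
In S → * B: B is at the end, add FOLLOW(S)

The FOLLOW sets referred to above (computed the same way, to a fixed point):
  FOLLOW(S) = { $ }

Taking the union: FOLLOW(B) = { $ }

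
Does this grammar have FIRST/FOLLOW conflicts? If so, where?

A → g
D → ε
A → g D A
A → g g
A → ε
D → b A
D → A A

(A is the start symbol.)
Yes. A → g with FOLLOW(A) on { 'g' }; A → g D A with FOLLOW(A) on { 'g' }; A → g g with FOLLOW(A) on { 'g' }; D → A A with FOLLOW(D) on { 'g' }

Nullable non-terminals: A, D.
FIRST sets used below: FIRST(A) = { 'g', ε }

A: nullable alternative(s) A → ε; FOLLOW(A) = { $, 'g' }
  A → g: FIRST \ {ε} = { 'g' } — overlaps FOLLOW(A) on { 'g' }: CONFLICT
  A → g D A: FIRST \ {ε} = { 'g' } — overlaps FOLLOW(A) on { 'g' }: CONFLICT
  A → g g: FIRST \ {ε} = { 'g' } — overlaps FOLLOW(A) on { 'g' }: CONFLICT
  A → ε: FIRST \ {ε} = { } — this is the only nullable alternative, skip

D: nullable alternative(s) D → ε, D → A A; FOLLOW(D) = { $, 'g' }
  D → ε: FIRST \ {ε} = { } — disjoint from FOLLOW(D)
  D → b A: FIRST \ {ε} = { 'b' } — disjoint from FOLLOW(D)
  D → A A: FIRST \ {ε} = { 'g' } — overlaps FOLLOW(D) on { 'g' }: CONFLICT

So the grammar has 4 FIRST/FOLLOW conflicts (marked CONFLICT above).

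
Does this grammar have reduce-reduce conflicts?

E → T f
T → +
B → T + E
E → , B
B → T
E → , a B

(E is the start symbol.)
Augment with E' → E and build the canonical LR(0) collection (I0 = CLOSURE({[E' → . E]}), then GOTO on every symbol after a dot until no new states appear). It has 12 states:
  I0: { [E → . , B], [E → . , a B], [E → . T f], [E' → . E], [T → . +] }  — shift
  I1: { [T → + .] }  — reduce
  I2: { [B → . T + E], [B → . T], [E → , . B], [E → , . a B], [T → . +] }  — shift
  I3: { [E' → E .] }  — accept
  I4: { [E → T . f] }  — shift
  I5: { [E → T f .] }  — reduce
  I6: { [E → , B .] }  — reduce
  I7: { [B → T . + E], [B → T .] }  — shift, reduce
  I8: { [B → . T + E], [B → . T], [E → , a . B], [T → . +] }  — shift
  I9: { [E → , a B .] }  — reduce
  I10: { [B → T + . E], [E → . , B], [E → . , a B], [E → . T f], [T → . +] }  — shift
  I11: { [B → T + E .] }  — reduce

No state contains more than one complete item.

Answer: No reduce-reduce conflicts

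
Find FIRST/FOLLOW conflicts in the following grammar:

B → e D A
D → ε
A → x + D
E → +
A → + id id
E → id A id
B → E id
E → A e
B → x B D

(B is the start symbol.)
A FIRST/FOLLOW conflict occurs when a non-terminal N has a nullable alternative N → β (β ⇒* ε) and another alternative N → α with FIRST(α) ∩ FOLLOW(N) ≠ ∅: on such a lookahead the parser cannot decide between expanding α and letting N vanish via β.

Nullable non-terminals: D.
D has a nullable alternative but only one production, so nothing to check.

A, B, E have no nullable alternative, so no FIRST/FOLLOW check is needed there.

No FIRST/FOLLOW conflicts found.

Answer: No FIRST/FOLLOW conflicts.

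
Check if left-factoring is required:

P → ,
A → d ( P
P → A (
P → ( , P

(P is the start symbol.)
Left-factoring is needed when two productions for the same non-terminal
share a common prefix on the right-hand side.

Productions for P:
  P → ,
  P → A (
  P → ( , P

No common prefixes found.

Answer: No, left-factoring is not needed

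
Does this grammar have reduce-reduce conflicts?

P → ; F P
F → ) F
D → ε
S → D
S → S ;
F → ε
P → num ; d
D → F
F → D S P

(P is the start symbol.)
A reduce-reduce conflict occurs when an LR(0) state has two complete items [A → α .] and [B → β .] — both call for a reduction, and with no lookahead the parser cannot choose between them.

Augment with P' → P and build the canonical LR(0) collection (I0 = CLOSURE({[P' → . P]}), then GOTO on every symbol after a dot until no new states appear). It has 16 states:
  I0: { [P → . ; F P], [P → . num ; d], [P' → . P] }  — shift
  I1: { [D → . F], [D → .], [F → . ) F], [F → . D S P], [F → .], [P → ; . F P] }  — shift, 2 reduces
  I2: { [P' → P .] }  — accept
  I3: { [P → num . ; d] }  — shift
  I4: { [P → num ; . d] }  — shift
  I5: { [P → num ; d .] }  — reduce
  I6: { [D → . F], [D → .], [F → ) . F], [F → . ) F], [F → . D S P], [F → .] }  — shift, 2 reduces
  I7: { [D → . F], [D → .], [F → . ) F], [F → . D S P], [F → .], [F → D . S P], [S → . D], [S → . S ;] }  — shift, 2 reduces
  I8: { [D → F .], [P → . ; F P], [P → . num ; d], [P → ; F . P] }  — shift, reduce
  I9: { [P → ; F P .] }  — reduce
  I10: { [D → . F], [D → .], [F → . ) F], [F → . D S P], [F → .], [F → D . S P], [S → . D], [S → . S ;], [S → D .] }  — shift, 3 reduces
  I11: { [D → F .] }  — reduce
  I12: { [F → D S . P], [P → . ; F P], [P → . num ; d], [S → S . ;] }  — shift
  I13: { [D → . F], [D → .], [F → . ) F], [F → . D S P], [F → .], [P → ; . F P], [S → S ; .] }  — shift, 3 reduces
  I14: { [F → D S P .] }  — reduce
  I15: { [D → F .], [F → ) F .] }  — 2 reduces

I1 contains complete items [D → .], [F → .] — reduce-reduce conflict.
I6 contains complete items [D → .], [F → .] — reduce-reduce conflict.
I7 contains complete items [D → .], [F → .] — reduce-reduce conflict.
I10 contains complete items [D → .], [F → .], [S → D .] — reduce-reduce conflict.
I13 contains complete items [D → .], [F → .], [S → S ; .] — reduce-reduce conflict.
I15 contains complete items [D → F .], [F → ) F .] — reduce-reduce conflict.

Answer: Yes — I1: [D → .] vs [F → .]; I6: [D → .] vs [F → .]; I7: [D → .] vs [F → .]; I10: [D → .] vs [F → .]; I13: [D → .] vs [F → .]; I15: [D → F .] vs [F → ) F .]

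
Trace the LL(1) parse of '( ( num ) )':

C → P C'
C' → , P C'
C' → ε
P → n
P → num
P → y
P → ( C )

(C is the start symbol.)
LL(1) parsing maintains a stack (initially the start symbol over $) and the input. At each step: if the stack top is a terminal, match it against the current input token; if it is a non-terminal N, replace it with the RHS of M[N, lookahead] (the unique production whose predict set contains the lookahead).

Stack is shown with the top on the left.

Stack               Input          Action
-----------------------------------------
C $                 ( ( num ) ) $  output C → P C'
P C' $              ( ( num ) ) $  output P → ( C )
( C ) C' $          ( ( num ) ) $  match '('
C ) C' $            ( num ) ) $    output C → P C'
P C' ) C' $         ( num ) ) $    output P → ( C )
( C ) C' ) C' $     ( num ) ) $    match '('
C ) C' ) C' $       num ) ) $      output C → P C'
P C' ) C' ) C' $    num ) ) $      output P → num
num C' ) C' ) C' $  num ) ) $      match 'num'
C' ) C' ) C' $      ) ) $          output C' → ε
) C' ) C' $         ) ) $          match ')'
C' ) C' $           ) $            output C' → ε
) C' $              ) $            match ')'
C' $                $              output C' → ε
$                   $              accept

The string is accepted.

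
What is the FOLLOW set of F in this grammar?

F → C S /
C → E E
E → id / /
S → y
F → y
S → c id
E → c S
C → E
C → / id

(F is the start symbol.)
{ $ }

To compute FOLLOW(F), find every occurrence of F on a right-hand side N → α F β: add FIRST(β) \ {ε}, and if β is empty or nullable also add FOLLOW(N). Iterate to a fixed point.

F is the start symbol, so $ ∈ FOLLOW(F).
F does not occur on any right-hand side.

Taking the union: FOLLOW(F) = { $ }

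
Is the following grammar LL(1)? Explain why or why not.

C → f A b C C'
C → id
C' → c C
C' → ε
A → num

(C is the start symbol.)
Relevant sets:
  FOLLOW(C') = { $, 'c' }

For C:
  PREDICT(C → f A b C C') = { 'f' }
  PREDICT(C → id) = { 'id' }
For C':
  PREDICT(C' → c C) = { 'c' }
  PREDICT(C' → ε) = { $, 'c' }
A has a single production, so nothing to check there.

Conflict found: Predict set conflict for C': { 'c' }
The grammar is NOT LL(1).

Answer: No. Predict set conflict for C': { 'c' }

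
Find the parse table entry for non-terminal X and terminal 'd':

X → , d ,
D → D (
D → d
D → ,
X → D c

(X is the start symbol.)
X → D c

To find M[X, 'd'], we find productions for X where 'd' is in the predict set (PREDICT(N → α) = (FIRST(α) \ {ε}) ∪ (FOLLOW(N) if α ⇒* ε)).

Relevant sets:
  FIRST(D) = { ',', 'd' }

X → , d ,: PREDICT = { ',' }
X → D c: PREDICT = { ',', 'd' }
  'd' is in predict set, so this production goes in M[X, 'd']

M[X, 'd'] = X → D c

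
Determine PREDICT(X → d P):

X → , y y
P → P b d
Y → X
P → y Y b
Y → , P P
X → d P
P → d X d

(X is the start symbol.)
PREDICT(X → d P) = (FIRST(RHS) \ {ε}) ∪ (FOLLOW(X) if ε ∈ FIRST(RHS), i.e. RHS ⇒* ε)
FIRST(d P) = { 'd' }
ε ∉ FIRST(d P), so FOLLOW(X) is not added.
PREDICT(X → d P) = { 'd' }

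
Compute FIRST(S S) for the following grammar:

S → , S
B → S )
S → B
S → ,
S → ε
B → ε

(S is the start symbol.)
{ ')', ',', ε }

FIRST sets of the non-terminals involved (from the grammar, by fixed-point iteration):
  FIRST(S) = { ')', ',', ε }

To compute FIRST(S S), process the symbols left to right:
Symbol S is a non-terminal. Add FIRST(S) \ {ε} = { ')', ',' }
S is nullable (ε ∈ FIRST(S)), continue to the next symbol.
Symbol S is a non-terminal. Add FIRST(S) \ {ε} = { ')', ',' }
S is nullable (ε ∈ FIRST(S)), continue to the next symbol.
All symbols are nullable, so ε is in the result.
FIRST(S S) = { ')', ',', ε }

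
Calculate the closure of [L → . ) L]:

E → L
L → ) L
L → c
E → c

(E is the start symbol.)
Start with: [L → . ) L]
The dot precedes the terminal ')', so nothing is added.

CLOSURE = { [L → . ) L] }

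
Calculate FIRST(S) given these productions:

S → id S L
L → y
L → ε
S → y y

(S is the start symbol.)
To compute FIRST(S), examine every production with S on the left-hand side, reading each right-hand side left to right until a non-nullable symbol is reached.

From S → id S L:
  - id is a terminal: add 'id' and stop
From S → y y:
  - y is a terminal: add 'y' and stop

Collecting: FIRST(S) = { 'id', 'y' }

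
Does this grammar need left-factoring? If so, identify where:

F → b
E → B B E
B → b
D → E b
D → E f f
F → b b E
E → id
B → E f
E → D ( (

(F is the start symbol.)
Left-factoring is needed when two productions for the same non-terminal
share a common prefix on the right-hand side.

Productions for F:
  F → b
  F → b b E
Productions for E:
  E → B B E
  E → id
  E → D ( (
Productions for B:
  B → b
  B → E f
Productions for D:
  D → E b
  D → E f f

Found common prefix 'b' in productions for F
Found common prefix 'E' in productions for D

Answer: Yes, F has productions with common prefix 'b'; D has productions with common prefix 'E'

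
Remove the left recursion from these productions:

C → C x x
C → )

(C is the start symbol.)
C → ) C'
C' → x x C'
C' → ε

C is directly left-recursive. The standard transformation for
  A → A α₁ | ... | A α_m | β₁ | ... | β_n
is
  A  → β₁ A' | ... | β_n A'
  A' → α₁ A' | ... | α_m A' | ε

C → ) becomes C → ) C'
C → C x x becomes C' → x x C'
Add C' → ε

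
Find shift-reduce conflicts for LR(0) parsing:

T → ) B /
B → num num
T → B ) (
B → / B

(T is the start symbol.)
Augment with T' → T and build the canonical LR(0) collection (I0 = CLOSURE({[T' → . T]}), then GOTO on every symbol after a dot until no new states appear). It has 12 states:
  I0: { [B → . / B], [B → . num num], [T → . ) B /], [T → . B ) (], [T' → . T] }  — shift
  I1: { [B → . / B], [B → . num num], [T → ) . B /] }  — shift
  I2: { [B → . / B], [B → . num num], [B → / . B] }  — shift
  I3: { [T → B . ) (] }  — shift
  I4: { [T' → T .] }  — accept
  I5: { [B → num . num] }  — shift
  I6: { [B → num num .] }  — reduce
  I7: { [T → B ) . (] }  — shift
  I8: { [T → B ) ( .] }  — reduce
  I9: { [B → / B .] }  — reduce
  I10: { [T → ) B . /] }  — shift
  I11: { [T → ) B / .] }  — reduce

No state contains both a complete item and a shift item.

Answer: No shift-reduce conflicts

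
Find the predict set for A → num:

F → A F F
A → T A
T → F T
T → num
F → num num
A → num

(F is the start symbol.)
PREDICT(A → num) = (FIRST(RHS) \ {ε}) ∪ (FOLLOW(A) if ε ∈ FIRST(RHS), i.e. RHS ⇒* ε)
FIRST(num) = { 'num' }
ε ∉ FIRST(num), so FOLLOW(A) is not added.
PREDICT(A → num) = { 'num' }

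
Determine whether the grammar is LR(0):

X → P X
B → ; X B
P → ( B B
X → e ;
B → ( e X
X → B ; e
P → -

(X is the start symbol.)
Augment with X' → X and build the canonical LR(0) collection (I0 = CLOSURE({[X' → . X]}), then GOTO on every symbol after a dot until no new states appear). It has 19 states:
  I0: { [B → . ( e X], [B → . ; X B], [P → . ( B B], [P → . -], [X → . B ; e], [X → . P X], [X → . e ;], [X' → . X] }  — shift
  I1: { [B → ( . e X], [B → . ( e X], [B → . ; X B], [P → ( . B B] }  — shift
  I2: { [P → - .] }  — reduce
  I3: { [B → . ( e X], [B → . ; X B], [B → ; . X B], [P → . ( B B], [P → . -], [X → . B ; e], [X → . P X], [X → . e ;] }  — shift
  I4: { [X → B . ; e] }  — shift
  I5: { [B → . ( e X], [B → . ; X B], [P → . ( B B], [P → . -], [X → . B ; e], [X → . P X], [X → . e ;], [X → P . X] }  — shift
  I6: { [X' → X .] }  — accept
  I7: { [X → e . ;] }  — shift
  I8: { [X → e ; .] }  — reduce
  I9: { [X → P X .] }  — reduce
  I10: { [X → B ; . e] }  — shift
  I11: { [X → B ; e .] }  — reduce
  I12: { [B → . ( e X], [B → . ; X B], [B → ; X . B] }  — shift
  I13: { [B → ( . e X] }  — shift
  I14: { [B → ; X B .] }  — reduce
  I15: { [B → ( e . X], [B → . ( e X], [B → . ; X B], [P → . ( B B], [P → . -], [X → . B ; e], [X → . P X], [X → . e ;] }  — shift
  I16: { [B → ( e X .] }  — reduce
  I17: { [B → . ( e X], [B → . ; X B], [P → ( B . B] }  — shift
  I18: { [P → ( B B .] }  — reduce

Every state is either a pure shift/goto state or contains exactly one complete item and nothing to shift — no conflicts. The grammar is LR(0).

Answer: Yes, the grammar is LR(0)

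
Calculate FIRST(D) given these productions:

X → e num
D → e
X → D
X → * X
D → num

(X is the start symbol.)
To compute FIRST(D), examine every production with D on the left-hand side, reading each right-hand side left to right until a non-nullable symbol is reached.

From D → e:
  - e is a terminal: add 'e' and stop
From D → num:
  - num is a terminal: add 'num' and stop

Collecting: FIRST(D) = { 'e', 'num' }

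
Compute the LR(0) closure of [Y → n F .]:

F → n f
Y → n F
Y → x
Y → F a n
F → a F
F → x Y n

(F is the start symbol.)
{ [Y → n F .] }

Start with: [Y → n F .]
The dot is at the end, so nothing is added.

CLOSURE = { [Y → n F .] }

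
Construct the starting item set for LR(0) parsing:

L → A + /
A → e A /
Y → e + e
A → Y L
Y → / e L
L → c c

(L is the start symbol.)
{ [A → . Y L], [A → . e A /], [L → . A + /], [L → . c c], [L' → . L], [Y → . / e L], [Y → . e + e] }

First, augment the grammar with L' → L
I₀ = CLOSURE({ [L' → . L] }):
  [L' → . L] has the dot before L: add [L → . A + /], [L → . c c]
  [L → . A + /] has the dot before A: add [A → . e A /], [A → . Y L]
  [A → . Y L] has the dot before Y: add [Y → . e + e], [Y → . / e L]
No further items can be added.

I₀ = { [A → . Y L], [A → . e A /], [L → . A + /], [L → . c c], [L' → . L], [Y → . / e L], [Y → . e + e] }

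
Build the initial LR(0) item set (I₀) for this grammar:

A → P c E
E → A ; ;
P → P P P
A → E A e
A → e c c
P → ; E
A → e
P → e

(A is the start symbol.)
First, augment the grammar with A' → A
I₀ = CLOSURE({ [A' → . A] }):
  [A' → . A] has the dot before A: add [A → . P c E], [A → . E A e], [A → . e c c], [A → . e]
  [A → . P c E] has the dot before P: add [P → . P P P], [P → . ; E], [P → . e]
  [A → . E A e] has the dot before E: add [E → . A ; ;]
No further items can be added.

I₀ = { [A → . E A e], [A → . P c E], [A → . e c c], [A → . e], [A' → . A], [E → . A ; ;], [P → . ; E], [P → . P P P], [P → . e] }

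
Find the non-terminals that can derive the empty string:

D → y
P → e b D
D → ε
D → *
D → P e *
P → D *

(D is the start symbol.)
A non-terminal is nullable if it can derive ε (the empty string): either it has an ε-production, or it has a production whose right-hand side consists entirely of nullable non-terminals.

ε-productions: D → ε
So D is immediately nullable.
No further non-terminal can be added: every production for the remaining non-terminals contains a terminal or a non-nullable non-terminal.
Nullable = { 'D' }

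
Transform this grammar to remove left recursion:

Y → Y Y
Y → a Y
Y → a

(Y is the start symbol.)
Y → a Y Y'
Y → a Y'
Y' → Y Y'
Y' → ε

Y is directly left-recursive. The standard transformation for
  A → A α₁ | ... | A α_m | β₁ | ... | β_n
is
  A  → β₁ A' | ... | β_n A'
  A' → α₁ A' | ... | α_m A' | ε

Y → a Y becomes Y → a Y Y'
Y → a becomes Y → a Y'
Y → Y Y becomes Y' → Y Y'
Add Y' → ε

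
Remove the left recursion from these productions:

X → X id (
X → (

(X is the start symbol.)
X is directly left-recursive. The standard transformation for
  A → A α₁ | ... | A α_m | β₁ | ... | β_n
is
  A  → β₁ A' | ... | β_n A'
  A' → α₁ A' | ... | α_m A' | ε

X → ( becomes X → ( X'
X → X id ( becomes X' → id ( X'
Add X' → ε

Resulting grammar:
X → ( X'
X' → id ( X'
X' → ε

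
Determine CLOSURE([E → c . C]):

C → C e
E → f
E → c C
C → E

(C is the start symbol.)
{ [C → . C e], [C → . E], [E → . c C], [E → . f], [E → c . C] }

Start with: [E → c . C]
  [E → c . C] has the dot before C: add [C → . C e], [C → . E]
  [C → . E] has the dot before E: add [E → . f], [E → . c C]
No further items can be added.

CLOSURE = { [C → . C e], [C → . E], [E → . c C], [E → . f], [E → c . C] }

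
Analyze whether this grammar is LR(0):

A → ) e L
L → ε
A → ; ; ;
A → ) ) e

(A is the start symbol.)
Yes, the grammar is LR(0)

A grammar is LR(0) if no state in the canonical LR(0) collection has:
  - both a shift item (dot before a terminal) and a complete item (shift-reduce conflict), or
  - two or more complete items (reduce-reduce conflict; the accept item [A' → A .] counts as a complete item here).

Augment with A' → A and build the canonical LR(0) collection (I0 = CLOSURE({[A' → . A]}), then GOTO on every symbol after a dot until no new states appear). It has 10 states:
  I0: { [A → . ) ) e], [A → . ) e L], [A → . ; ; ;], [A' → . A] }  — shift
  I1: { [A → ) . ) e], [A → ) . e L] }  — shift
  I2: { [A → ; . ; ;] }  — shift
  I3: { [A' → A .] }  — accept
  I4: { [A → ; ; . ;] }  — shift
  I5: { [A → ; ; ; .] }  — reduce
  I6: { [A → ) ) . e] }  — shift
  I7: { [A → ) e . L], [L → .] }  — reduce
  I8: { [A → ) e L .] }  — reduce
  I9: { [A → ) ) e .] }  — reduce

Every state is either a pure shift/goto state or contains exactly one complete item and nothing to shift — no conflicts. The grammar is LR(0).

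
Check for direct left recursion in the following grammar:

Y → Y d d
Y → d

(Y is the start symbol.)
Y → Y d d: LEFT RECURSIVE (starts with Y)
Y → d: starts with d

The grammar has direct left recursion on: Y.

Answer: Yes, Y is left-recursive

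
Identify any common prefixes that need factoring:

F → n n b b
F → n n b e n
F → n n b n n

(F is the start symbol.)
Yes, F has productions with common prefix 'n n b'

Left-factoring is needed when two productions for the same non-terminal
share a common prefix on the right-hand side.

Productions for F:
  F → n n b b
  F → n n b e n
  F → n n b n n

Found common prefix 'n n b' in productions for F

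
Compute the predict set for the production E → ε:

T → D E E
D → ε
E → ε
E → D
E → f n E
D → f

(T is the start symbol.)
{ $, 'f' }

PREDICT(E → ε) = (FIRST(RHS) \ {ε}) ∪ (FOLLOW(E) if ε ∈ FIRST(RHS), i.e. RHS ⇒* ε)
The right-hand side is ε (FIRST(ε) = { ε }), so the predict set is FOLLOW(E) = { $, 'f' }
PREDICT(E → ε) = { $, 'f' }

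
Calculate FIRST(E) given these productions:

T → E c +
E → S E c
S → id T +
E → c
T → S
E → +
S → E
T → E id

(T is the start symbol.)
FIRST sets of the other non-terminals involved (by the same procedure, iterated to a fixed point):
  FIRST(S) = { '+', 'c', 'id' }

From E → S E c:
  - S is a non-terminal: add FIRST(S) \ {ε} = { '+', 'c', 'id' }
    S is not nullable, so stop
From E → c:
  - c is a terminal: add 'c' and stop
From E → +:
  - '+' is a terminal: add '+' and stop

Collecting: FIRST(E) = { '+', 'c', 'id' }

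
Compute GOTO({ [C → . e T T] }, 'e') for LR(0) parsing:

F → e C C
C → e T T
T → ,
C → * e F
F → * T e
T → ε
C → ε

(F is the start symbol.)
GOTO(I, 'e') = CLOSURE({ [A → αX.β] : [A → α.Xβ] ∈ I, X = 'e' })

Items with dot before 'e', with the dot advanced:
  [C → . e T T] → [C → e . T T]
Closure of the advanced items:
  [C → e . T T] has the dot before T: add [T → . ,], [T → .]

GOTO = { [C → e . T T], [T → . ,], [T → .] }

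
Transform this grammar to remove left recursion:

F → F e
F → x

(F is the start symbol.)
F → x F'
F' → e F'
F' → ε

F is directly left-recursive. The standard transformation for
  A → A α₁ | ... | A α_m | β₁ | ... | β_n
is
  A  → β₁ A' | ... | β_n A'
  A' → α₁ A' | ... | α_m A' | ε

F → x becomes F → x F'
F → F e becomes F' → e F'
Add F' → ε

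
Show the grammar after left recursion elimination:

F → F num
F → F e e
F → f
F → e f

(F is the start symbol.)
F is directly left-recursive. The standard transformation for
  A → A α₁ | ... | A α_m | β₁ | ... | β_n
is
  A  → β₁ A' | ... | β_n A'
  A' → α₁ A' | ... | α_m A' | ε

F → f becomes F → f F'
F → e f becomes F → e f F'
F → F num becomes F' → num F'
F → F e e becomes F' → e e F'
Add F' → ε

Resulting grammar:
F → f F'
F → e f F'
F' → num F'
F' → e e F'
F' → ε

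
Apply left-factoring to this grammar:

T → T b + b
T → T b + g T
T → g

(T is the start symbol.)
T → T b + T'
T' → b
T' → g T
T → g

Left-factoring transforms A → αβ₁ | αβ₂ into A → αA' and A' → β₁ | β₂
(α is the longest common prefix among the alternatives). Repeat until
no nonterminal has two alternatives with a common prefix.

Round 1: T has alternatives sharing prefix 'T b +'. Introduce T': T → T b + T'
  Add: T' → b
  Add: T' → g T

No remaining common prefixes — done.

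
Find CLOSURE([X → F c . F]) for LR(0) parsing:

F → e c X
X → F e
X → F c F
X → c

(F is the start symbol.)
{ [F → . e c X], [X → F c . F] }

To compute CLOSURE, for each item [A → α.Bβ] where B is a non-terminal, add [B → .γ] for all productions B → γ; repeat for the newly added items until nothing changes.

Start with: [X → F c . F]
  [X → F c . F] has the dot before F: add [F → . e c X]
No further items can be added.

CLOSURE = { [F → . e c X], [X → F c . F] }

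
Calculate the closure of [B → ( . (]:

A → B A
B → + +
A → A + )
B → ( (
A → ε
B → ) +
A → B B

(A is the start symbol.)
To compute CLOSURE, for each item [A → α.Bβ] where B is a non-terminal, add [B → .γ] for all productions B → γ; repeat for the newly added items until nothing changes.

Start with: [B → ( . (]
The dot precedes the terminal '(', so nothing is added.

CLOSURE = { [B → ( . (] }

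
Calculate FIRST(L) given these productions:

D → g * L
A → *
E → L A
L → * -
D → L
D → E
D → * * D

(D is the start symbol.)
To compute FIRST(L), examine every production with L on the left-hand side, reading each right-hand side left to right until a non-nullable symbol is reached.

From L → * -:
  - '*' is a terminal: add '*' and stop

Collecting: FIRST(L) = { '*' }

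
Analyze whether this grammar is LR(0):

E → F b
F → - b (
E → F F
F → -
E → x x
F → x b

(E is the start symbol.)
Augment with E' → E and build the canonical LR(0) collection (I0 = CLOSURE({[E' → . E]}), then GOTO on every symbol after a dot until no new states appear). It has 12 states:
  I0: { [E → . F F], [E → . F b], [E → . x x], [E' → . E], [F → . - b (], [F → . -], [F → . x b] }  — shift
  I1: { [F → - . b (], [F → - .] }  — shift, reduce
  I2: { [E' → E .] }  — accept
  I3: { [E → F . F], [E → F . b], [F → . - b (], [F → . -], [F → . x b] }  — shift
  I4: { [E → x . x], [F → x . b] }  — shift
  I5: { [F → x b .] }  — reduce
  I6: { [E → x x .] }  — reduce
  I7: { [E → F F .] }  — reduce
  I8: { [E → F b .] }  — reduce
  I9: { [F → x . b] }  — shift
  I10: { [F → - b . (] }  — shift
  I11: { [F → - b ( .] }  — reduce

Conflict in state I1:
  Shift-reduce conflict between [F → - .] and [F → - . b (]
So the grammar is NOT LR(0).

Answer: No. Shift-reduce conflict between [F → - .] and [F → - . b (]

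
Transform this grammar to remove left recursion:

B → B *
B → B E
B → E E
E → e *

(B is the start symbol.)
B is directly left-recursive. The standard transformation for
  A → A α₁ | ... | A α_m | β₁ | ... | β_n
is
  A  → β₁ A' | ... | β_n A'
  A' → α₁ A' | ... | α_m A' | ε

B → E E becomes B → E E B'
B → B * becomes B' → * B'
B → B E becomes B' → E B'
Add B' → ε

Productions for other non-terminals are unchanged:
  E → e *

Resulting grammar:
B → E E B'
B' → * B'
B' → E B'
B' → ε
E → e *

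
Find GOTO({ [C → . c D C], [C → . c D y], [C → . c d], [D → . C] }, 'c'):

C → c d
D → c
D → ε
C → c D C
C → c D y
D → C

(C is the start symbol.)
GOTO(I, 'c') = CLOSURE({ [A → αX.β] : [A → α.Xβ] ∈ I, X = 'c' })

Items with dot before 'c', with the dot advanced:
  [C → . c D C] → [C → c . D C]
  [C → . c D y] → [C → c . D y]
  [C → . c d] → [C → c . d]
Closure of the advanced items:
  [C → c . D C] has the dot before D: add [D → . c], [D → .], [D → . C]
  [D → . C] has the dot before C: add [C → . c d], [C → . c D C], [C → . c D y]

GOTO = { [C → . c D C], [C → . c D y], [C → . c d], [C → c . D C], [C → c . D y], [C → c . d], [D → . C], [D → . c], [D → .] }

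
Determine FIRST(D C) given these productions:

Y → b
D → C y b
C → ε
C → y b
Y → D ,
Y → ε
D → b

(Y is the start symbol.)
{ 'b', 'y' }

FIRST sets of the non-terminals involved (from the grammar, by fixed-point iteration):
  FIRST(D) = { 'b', 'y' }

To compute FIRST(D C), process the symbols left to right:
Symbol D is a non-terminal. Add FIRST(D) \ {ε} = { 'b', 'y' }
D is not nullable (ε ∉ FIRST(D)), so stop here.
FIRST(D C) = { 'b', 'y' }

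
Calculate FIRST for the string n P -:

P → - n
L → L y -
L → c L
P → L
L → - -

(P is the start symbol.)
{ 'n' }

To compute FIRST(n P -), process the symbols left to right:
Symbol n is a terminal. Add 'n' and stop.
FIRST(n P -) = { 'n' }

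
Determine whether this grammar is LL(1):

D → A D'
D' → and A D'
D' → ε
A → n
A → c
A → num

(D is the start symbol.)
A grammar is LL(1) if for each non-terminal N with multiple productions, the predict sets of those productions are pairwise disjoint, where PREDICT(N → α) = (FIRST(α) \ {ε}) ∪ (FOLLOW(N) if α ⇒* ε).

Relevant sets:
  FOLLOW(D') = { $ }

For D':
  PREDICT(D' → and A D') = { 'and' }
  PREDICT(D' → ε) = { $ }
For A:
  PREDICT(A → n) = { 'n' }
  PREDICT(A → c) = { 'c' }
  PREDICT(A → num) = { 'num' }
D has a single production, so nothing to check there.

All predict sets are disjoint. The grammar IS LL(1).

Answer: Yes, the grammar is LL(1).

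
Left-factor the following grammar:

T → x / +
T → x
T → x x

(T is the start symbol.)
Left-factoring transforms A → αβ₁ | αβ₂ into A → αA' and A' → β₁ | β₂
(α is the longest common prefix among the alternatives). Repeat until
no nonterminal has two alternatives with a common prefix.

Round 1: T has alternatives sharing prefix 'x'. Introduce T': T → x T'
  Add: T' → / +
  Add: T' → ε
  Add: T' → x

No remaining common prefixes — done.

Resulting grammar:
T → x T'
T' → / +
T' → ε
T' → x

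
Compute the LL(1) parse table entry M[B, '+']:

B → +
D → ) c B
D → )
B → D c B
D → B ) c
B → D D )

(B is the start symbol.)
B → +, B → D c B, B → D D )

To find M[B, '+'], we find productions for B where '+' is in the predict set (PREDICT(N → α) = (FIRST(α) \ {ε}) ∪ (FOLLOW(N) if α ⇒* ε)).

Relevant sets:
  FIRST(D) = { ')', '+' }

B → +: PREDICT = { '+' }
  '+' is in predict set, so this production goes in M[B, '+']
B → D c B: PREDICT = { ')', '+' }
  '+' is in predict set, so this production goes in M[B, '+']
B → D D ): PREDICT = { ')', '+' }
  '+' is in predict set, so this production goes in M[B, '+']

M[B, '+'] = B → +, B → D c B, B → D D )  (a multiply-defined cell — the grammar is not LL(1))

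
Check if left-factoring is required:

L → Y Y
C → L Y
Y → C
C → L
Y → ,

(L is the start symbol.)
Left-factoring is needed when two productions for the same non-terminal
share a common prefix on the right-hand side.

Productions for C:
  C → L Y
  C → L
Productions for Y:
  Y → C
  Y → ,

Found common prefix 'L' in productions for C

Answer: Yes, C has productions with common prefix 'L'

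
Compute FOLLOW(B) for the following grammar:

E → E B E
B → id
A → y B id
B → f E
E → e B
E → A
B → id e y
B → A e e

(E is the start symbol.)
In E → E B E: B is followed by E, add FIRST(E) \ {ε} = { 'e', 'y' }
In A → y B id: B is followed by id, add FIRST(id) \ {ε} = { 'id' }
In E → e B: B is at the end, add FOLLOW(E)

The FOLLOW sets referred to above (computed the same way, to a fixed point):
  FOLLOW(E) = { $, 'e', 'f', 'id', 'y' }

Taking the union: FOLLOW(B) = { $, 'e', 'f', 'id', 'y' }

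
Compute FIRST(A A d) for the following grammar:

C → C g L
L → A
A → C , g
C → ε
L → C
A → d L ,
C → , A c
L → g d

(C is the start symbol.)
FIRST sets of the non-terminals involved (from the grammar, by fixed-point iteration):
  FIRST(A) = { ',', 'd', 'g' }

To compute FIRST(A A d), process the symbols left to right:
Symbol A is a non-terminal. Add FIRST(A) \ {ε} = { ',', 'd', 'g' }
A is not nullable (ε ∉ FIRST(A)), so stop here.
FIRST(A A d) = { ',', 'd', 'g' }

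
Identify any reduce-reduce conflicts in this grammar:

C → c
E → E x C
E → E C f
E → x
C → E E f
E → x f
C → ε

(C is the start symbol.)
Augment with C' → C and build the canonical LR(0) collection (I0 = CLOSURE({[C' → . C]}), then GOTO on every symbol after a dot until no new states appear). It has 12 states:
  I0: { [C → . E E f], [C → . c], [C → .], [C' → . C], [E → . E C f], [E → . E x C], [E → . x f], [E → . x] }  — shift, reduce
  I1: { [C' → C .] }  — accept
  I2: { [C → . E E f], [C → . c], [C → .], [C → E . E f], [E → . E C f], [E → . E x C], [E → . x f], [E → . x], [E → E . C f], [E → E . x C] }  — shift, reduce
  I3: { [C → c .] }  — reduce
  I4: { [E → x . f], [E → x .] }  — shift, reduce
  I5: { [E → x f .] }  — reduce
  I6: { [E → E C . f] }  — shift
  I7: { [C → . E E f], [C → . c], [C → .], [C → E . E f], [C → E E . f], [E → . E C f], [E → . E x C], [E → . x f], [E → . x], [E → E . C f], [E → E . x C] }  — shift, reduce
  I8: { [C → . E E f], [C → . c], [C → .], [E → . E C f], [E → . E x C], [E → . x f], [E → . x], [E → E x . C], [E → x . f], [E → x .] }  — shift, 2 reduces
  I9: { [E → E x C .] }  — reduce
  I10: { [C → E E f .] }  — reduce
  I11: { [E → E C f .] }  — reduce

I8 contains complete items [C → .], [E → x .] — reduce-reduce conflict.

Answer: Yes — I8: [C → .] vs [E → x .]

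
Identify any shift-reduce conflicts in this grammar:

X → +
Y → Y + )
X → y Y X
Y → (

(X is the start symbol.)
Yes — I6: [X → + .] vs [Y → Y + . )]

Augment with X' → X and build the canonical LR(0) collection (I0 = CLOSURE({[X' → . X]}), then GOTO on every symbol after a dot until no new states appear). It has 9 states:
  I0: { [X → . +], [X → . y Y X], [X' → . X] }  — shift
  I1: { [X → + .] }  — reduce
  I2: { [X' → X .] }  — accept
  I3: { [X → y . Y X], [Y → . (], [Y → . Y + )] }  — shift
  I4: { [Y → ( .] }  — reduce
  I5: { [X → . +], [X → . y Y X], [X → y Y . X], [Y → Y . + )] }  — shift
  I6: { [X → + .], [Y → Y + . )] }  — shift, reduce
  I7: { [X → y Y X .] }  — reduce
  I8: { [Y → Y + ) .] }  — reduce

I6 contains reduce item [X → + .] and shift item [Y → Y + . )] — shift-reduce conflict.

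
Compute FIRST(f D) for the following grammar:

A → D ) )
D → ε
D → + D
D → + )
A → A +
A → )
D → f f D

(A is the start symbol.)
To compute FIRST(f D), process the symbols left to right:
Symbol f is a terminal. Add 'f' and stop.
FIRST(f D) = { 'f' }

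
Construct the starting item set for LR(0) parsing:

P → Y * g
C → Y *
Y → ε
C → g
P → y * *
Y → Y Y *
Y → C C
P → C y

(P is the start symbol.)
First, augment the grammar with P' → P
I₀ = CLOSURE({ [P' → . P] }):
  [P' → . P] has the dot before P: add [P → . Y * g], [P → . y * *], [P → . C y]
  [P → . Y * g] has the dot before Y: add [Y → .], [Y → . Y Y *], [Y → . C C]
  [P → . C y] has the dot before C: add [C → . Y *], [C → . g]
No further items can be added.

I₀ = { [C → . Y *], [C → . g], [P → . C y], [P → . Y * g], [P → . y * *], [P' → . P], [Y → . C C], [Y → . Y Y *], [Y → .] }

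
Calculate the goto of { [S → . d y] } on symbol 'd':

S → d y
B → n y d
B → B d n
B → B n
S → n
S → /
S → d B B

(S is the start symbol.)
GOTO(I, 'd') = CLOSURE({ [A → αX.β] : [A → α.Xβ] ∈ I, X = 'd' })

Items with dot before 'd', with the dot advanced:
  [S → . d y] → [S → d . y]
Closure adds nothing (no advanced item has the dot before a non-terminal).

GOTO = { [S → d . y] }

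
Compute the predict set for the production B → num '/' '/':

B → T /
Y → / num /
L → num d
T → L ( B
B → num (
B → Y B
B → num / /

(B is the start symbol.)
{ 'num' }

PREDICT(B → num '/' '/') = (FIRST(RHS) \ {ε}) ∪ (FOLLOW(B) if ε ∈ FIRST(RHS), i.e. RHS ⇒* ε)
FIRST(num '/' '/') = { 'num' }
ε ∉ FIRST(num '/' '/'), so FOLLOW(B) is not added.
PREDICT(B → num '/' '/') = { 'num' }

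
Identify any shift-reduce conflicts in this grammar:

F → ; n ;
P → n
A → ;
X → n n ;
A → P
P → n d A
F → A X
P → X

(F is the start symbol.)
Yes — I1: [A → ; .] vs [F → ; . n ;]; I6: [P → n .] vs [P → n . d A]

A shift-reduce conflict occurs when an LR(0) state has both:
  - a complete (reduce) item [A → α .] (dot at the end), and
  - a shift item [B → β . c γ] (dot before a terminal).

Augment with F' → F and build the canonical LR(0) collection (I0 = CLOSURE({[F' → . F]}), then GOTO on every symbol after a dot until no new states appear). It has 16 states:
  I0: { [A → . ;], [A → . P], [F → . ; n ;], [F → . A X], [F' → . F], [P → . X], [P → . n d A], [P → . n], [X → . n n ;] }  — shift
  I1: { [A → ; .], [F → ; . n ;] }  — shift, reduce
  I2: { [F → A . X], [X → . n n ;] }  — shift
  I3: { [F' → F .] }  — accept
  I4: { [A → P .] }  — reduce
  I5: { [P → X .] }  — reduce
  I6: { [P → n . d A], [P → n .], [X → n . n ;] }  — shift, reduce
  I7: { [A → . ;], [A → . P], [P → . X], [P → . n d A], [P → . n], [P → n d . A], [X → . n n ;] }  — shift
  I8: { [X → n n . ;] }  — shift
  I9: { [X → n n ; .] }  — reduce
  I10: { [A → ; .] }  — reduce
  I11: { [P → n d A .] }  — reduce
  I12: { [F → A X .] }  — reduce
  I13: { [X → n . n ;] }  — shift
  I14: { [F → ; n . ;] }  — shift
  I15: { [F → ; n ; .] }  — reduce

I1 contains reduce item [A → ; .] and shift item [F → ; . n ;] — shift-reduce conflict.
I6 contains reduce item [P → n .] and shift items [P → n . d A], [X → n . n ;] — shift-reduce conflict.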